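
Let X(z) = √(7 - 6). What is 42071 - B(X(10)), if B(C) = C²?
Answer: 42070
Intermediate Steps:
X(z) = 1 (X(z) = √1 = 1)
42071 - B(X(10)) = 42071 - 1*1² = 42071 - 1*1 = 42071 - 1 = 42070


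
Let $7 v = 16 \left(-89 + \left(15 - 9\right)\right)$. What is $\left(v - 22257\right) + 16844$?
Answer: $- \frac{39219}{7} \approx -5602.7$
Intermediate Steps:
$v = - \frac{1328}{7}$ ($v = \frac{16 \left(-89 + \left(15 - 9\right)\right)}{7} = \frac{16 \left(-89 + 6\right)}{7} = \frac{16 \left(-83\right)}{7} = \frac{1}{7} \left(-1328\right) = - \frac{1328}{7} \approx -189.71$)
$\left(v - 22257\right) + 16844 = \left(- \frac{1328}{7} - 22257\right) + 16844 = - \frac{157127}{7} + 16844 = - \frac{39219}{7}$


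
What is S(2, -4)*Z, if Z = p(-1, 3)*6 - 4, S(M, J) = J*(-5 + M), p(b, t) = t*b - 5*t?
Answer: -1344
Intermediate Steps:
p(b, t) = -5*t + b*t (p(b, t) = b*t - 5*t = -5*t + b*t)
Z = -112 (Z = (3*(-5 - 1))*6 - 4 = (3*(-6))*6 - 4 = -18*6 - 4 = -108 - 4 = -112)
S(2, -4)*Z = -4*(-5 + 2)*(-112) = -4*(-3)*(-112) = 12*(-112) = -1344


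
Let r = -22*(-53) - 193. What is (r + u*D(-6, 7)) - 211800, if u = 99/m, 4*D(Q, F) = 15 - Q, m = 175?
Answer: -21082403/100 ≈ -2.1082e+5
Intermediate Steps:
D(Q, F) = 15/4 - Q/4 (D(Q, F) = (15 - Q)/4 = 15/4 - Q/4)
u = 99/175 ≈ 0.56571
r = 973 (r = 1166 - 193 = 973)
(r + u*D(-6, 7)) - 211800 = (973 + 99*(15/4 - ¼*(-6))/175) - 211800 = (973 + 99*(15/4 + 3/2)/175) - 211800 = (973 + (99/175)*(21/4)) - 211800 = (973 + 297/100) - 211800 = 97597/100 - 211800 = -21082403/100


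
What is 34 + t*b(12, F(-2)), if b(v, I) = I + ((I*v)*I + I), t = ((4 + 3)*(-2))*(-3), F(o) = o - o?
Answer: 34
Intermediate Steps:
F(o) = 0
t = 42 (t = (7*(-2))*(-3) = -14*(-3) = 42)
b(v, I) = 2*I + v*I² (b(v, I) = I + (v*I² + I) = I + (I + v*I²) = 2*I + v*I²)
34 + t*b(12, F(-2)) = 34 + 42*(0*(2 + 0*12)) = 34 + 42*(0*(2 + 0)) = 34 + 42*(0*2) = 34 + 42*0 = 34 + 0 = 34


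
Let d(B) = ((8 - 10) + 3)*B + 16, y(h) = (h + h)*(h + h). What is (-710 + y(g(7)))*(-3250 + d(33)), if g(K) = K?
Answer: 1645314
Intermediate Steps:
y(h) = 4*h² (y(h) = (2*h)*(2*h) = 4*h²)
d(B) = 16 + B (d(B) = (-2 + 3)*B + 16 = 1*B + 16 = B + 16 = 16 + B)
(-710 + y(g(7)))*(-3250 + d(33)) = (-710 + 4*7²)*(-3250 + (16 + 33)) = (-710 + 4*49)*(-3250 + 49) = (-710 + 196)*(-3201) = -514*(-3201) = 1645314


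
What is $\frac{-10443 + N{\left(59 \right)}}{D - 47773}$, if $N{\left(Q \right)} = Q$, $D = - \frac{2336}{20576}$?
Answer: $\frac{417307}{1919882} \approx 0.21736$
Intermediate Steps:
$D = - \frac{73}{643}$ ($D = \left(-2336\right) \frac{1}{20576} = - \frac{73}{643} \approx -0.11353$)
$\frac{-10443 + N{\left(59 \right)}}{D - 47773} = \frac{-10443 + 59}{- \frac{73}{643} - 47773} = - \frac{10384}{- \frac{30718112}{643}} = \left(-10384\right) \left(- \frac{643}{30718112}\right) = \frac{417307}{1919882}$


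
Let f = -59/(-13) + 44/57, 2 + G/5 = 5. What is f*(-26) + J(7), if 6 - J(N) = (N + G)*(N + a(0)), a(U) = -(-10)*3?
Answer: -53926/57 ≈ -946.07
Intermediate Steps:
G = 15 (G = -10 + 5*5 = -10 + 25 = 15)
f = 3935/741 (f = -59*(-1/13) + 44*(1/57) = 59/13 + 44/57 = 3935/741 ≈ 5.3104)
a(U) = 30 (a(U) = -5*(-6) = 30)
J(N) = 6 - (15 + N)*(30 + N) (J(N) = 6 - (N + 15)*(N + 30) = 6 - (15 + N)*(30 + N))
f*(-26) + J(7) = (3935/741)*(-26) + (-444 - 1*7² - 45*7) = -7870/57 + (-444 - 1*49 - 315) = -7870/57 + (-444 - 49 - 315) = -7870/57 - 808 = -53926/57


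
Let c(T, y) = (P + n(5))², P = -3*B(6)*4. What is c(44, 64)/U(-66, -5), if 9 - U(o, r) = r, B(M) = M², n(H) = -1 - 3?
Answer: 95048/7 ≈ 13578.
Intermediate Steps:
n(H) = -4
U(o, r) = 9 - r
P = -432 (P = -3*6²*4 = -3*36*4 = -108*4 = -432)
c(T, y) = 190096 (c(T, y) = (-432 - 4)² = (-436)² = 190096)
c(44, 64)/U(-66, -5) = 190096/(9 - 1*(-5)) = 190096/(9 + 5) = 190096/14 = 190096*(1/14) = 95048/7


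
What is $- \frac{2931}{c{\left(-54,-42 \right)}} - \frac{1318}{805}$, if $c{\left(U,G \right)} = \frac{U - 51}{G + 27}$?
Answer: $- \frac{338383}{805} \approx -420.35$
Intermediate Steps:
$c{\left(U,G \right)} = \frac{-51 + U}{27 + G}$
$- \frac{2931}{c{\left(-54,-42 \right)}} - \frac{1318}{805} = - \frac{2931}{\frac{1}{27 - 42} \left(-51 - 54\right)} - \frac{1318}{805} = - \frac{2931}{\frac{1}{-15} \left(-105\right)} - \frac{1318}{805} = - \frac{2931}{\left(- \frac{1}{15}\right) \left(-105\right)} - \frac{1318}{805} = - \frac{2931}{7} - \frac{1318}{805} = - \frac{338383}{805}$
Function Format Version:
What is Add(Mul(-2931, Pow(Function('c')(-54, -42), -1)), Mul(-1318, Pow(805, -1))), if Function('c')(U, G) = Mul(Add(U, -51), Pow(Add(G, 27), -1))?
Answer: Rational(-338383, 805) ≈ -420.35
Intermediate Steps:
Function('c')(U, G) = Mul(Pow(Add(27, G), -1), Add(-51, U)) (Function('c')(U, G) = Mul(Add(-51, U), Pow(Add(27, G), -1)) = Mul(Pow(Add(27, G), -1), Add(-51, U)))
Add(Mul(-2931, Pow(Function('c')(-54, -42), -1)), Mul(-1318, Pow(805, -1))) = Add(Mul(-2931, Pow(Mul(Pow(Add(27, -42), -1), Add(-51, -54)), -1)), Mul(-1318, Pow(805, -1))) = Add(Mul(-2931, Pow(Mul(Pow(-15, -1), -105), -1)), Mul(-1318, Rational(1, 805))) = Add(Mul(-2931, Pow(Mul(Rational(-1, 15), -105), -1)), Rational(-1318, 805)) = Add(Mul(-2931, Pow(7, -1)), Rational(-1318, 805)) = Add(Mul(-2931, Rational(1, 7)), Rational(-1318, 805)) = Add(Rational(-2931, 7), Rational(-1318, 805)) = Rational(-338383, 805)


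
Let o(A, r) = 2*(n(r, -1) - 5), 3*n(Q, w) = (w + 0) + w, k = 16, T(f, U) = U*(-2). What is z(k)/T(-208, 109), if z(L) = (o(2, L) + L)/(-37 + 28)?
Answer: 7/2943 ≈ 0.0023785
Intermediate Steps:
T(f, U) = -2*U
n(Q, w) = 2*w/3 (n(Q, w) = ((w + 0) + w)/3 = (w + w)/3 = (2*w)/3 = 2*w/3)
o(A, r) = -34/3 (o(A, r) = 2*((2/3)*(-1) - 5) = 2*(-2/3 - 5) = 2*(-17/3) = -34/3)
z(L) = 34/27 - L/9 (z(L) = (-34/3 + L)/(-37 + 28) = (-34/3 + L)/(-9) = (-34/3 + L)*(-1/9) = 34/27 - L/9)
z(k)/T(-208, 109) = (34/27 - 1/9*16)/((-2*109)) = (34/27 - 16/9)/(-218) = -14/27*(-1/218) = 7/2943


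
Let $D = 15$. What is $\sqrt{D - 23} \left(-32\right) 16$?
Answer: $- 1024 i \sqrt{2} \approx - 1448.2 i$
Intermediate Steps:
$\sqrt{D - 23} \left(-32\right) 16 = \sqrt{15 - 23} \left(-32\right) 16 = \sqrt{-8} \left(-32\right) 16 = 2 i \sqrt{2} \left(-32\right) 16 = - 64 i \sqrt{2} \cdot 16 = - 1024 i \sqrt{2}$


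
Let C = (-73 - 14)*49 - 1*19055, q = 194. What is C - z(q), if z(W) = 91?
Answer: -23409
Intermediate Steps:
C = -23318 (C = -87*49 - 19055 = -4263 - 19055 = -23318)
C - z(q) = -23318 - 1*91 = -23318 - 91 = -23409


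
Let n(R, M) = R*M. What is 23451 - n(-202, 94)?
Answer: 42439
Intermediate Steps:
n(R, M) = M*R
23451 - n(-202, 94) = 23451 - 94*(-202) = 23451 - 1*(-18988) = 23451 + 18988 = 42439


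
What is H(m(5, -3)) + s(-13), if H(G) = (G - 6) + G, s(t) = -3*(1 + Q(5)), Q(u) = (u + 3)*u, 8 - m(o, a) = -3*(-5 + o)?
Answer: -113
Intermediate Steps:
m(o, a) = -7 + 3*o (m(o, a) = 8 - (-3)*(-5 + o) = 8 - (15 - 3*o) = 8 + (-15 + 3*o) = -7 + 3*o)
Q(u) = u*(3 + u) (Q(u) = (3 + u)*u = u*(3 + u))
s(t) = -123 (s(t) = -3*(1 + 5*(3 + 5)) = -3*(1 + 5*8) = -3*(1 + 40) = -3*41 = -123)
H(G) = -6 + 2*G (H(G) = (-6 + G) + G = -6 + 2*G)
H(m(5, -3)) + s(-13) = (-6 + 2*(-7 + 3*5)) - 123 = (-6 + 2*(-7 + 15)) - 123 = (-6 + 2*8) - 123 = (-6 + 16) - 123 = 10 - 123 = -113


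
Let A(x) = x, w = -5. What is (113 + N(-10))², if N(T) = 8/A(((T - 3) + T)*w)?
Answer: 169078009/13225 ≈ 12785.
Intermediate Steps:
N(T) = 8/(15 - 10*T) (N(T) = 8/((((T - 3) + T)*(-5))) = 8/((((-3 + T) + T)*(-5))) = 8/(((-3 + 2*T)*(-5))) = 8/(15 - 10*T))
(113 + N(-10))² = (113 + 8/(5*(3 - 2*(-10))))² = (113 + 8/(5*(3 + 20)))² = (113 + (8/5)/23)² = (113 + (8/5)*(1/23))² = (113 + 8/115)² = (13003/115)² = 169078009/13225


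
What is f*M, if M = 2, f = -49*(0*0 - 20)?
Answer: 1960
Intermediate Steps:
f = 980 (f = -49*(0 - 20) = -49*(-20) = 980)
f*M = 980*2 = 1960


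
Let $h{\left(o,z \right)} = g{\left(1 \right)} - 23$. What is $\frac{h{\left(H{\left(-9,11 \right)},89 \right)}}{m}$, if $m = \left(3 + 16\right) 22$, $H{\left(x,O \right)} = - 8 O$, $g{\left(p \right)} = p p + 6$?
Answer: $- \frac{8}{209} \approx -0.038278$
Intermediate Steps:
$g{\left(p \right)} = 6 + p^{2}$ ($g{\left(p \right)} = p^{2} + 6 = 6 + p^{2}$)
$h{\left(o,z \right)} = -16$ ($h{\left(o,z \right)} = \left(6 + 1^{2}\right) - 23 = \left(6 + 1\right) - 23 = 7 - 23 = -16$)
$m = 418$ ($m = 19 \cdot 22 = 418$)
$\frac{h{\left(H{\left(-9,11 \right)},89 \right)}}{m} = - \frac{16}{418} = \left(-16\right) \frac{1}{418} = - \frac{8}{209}$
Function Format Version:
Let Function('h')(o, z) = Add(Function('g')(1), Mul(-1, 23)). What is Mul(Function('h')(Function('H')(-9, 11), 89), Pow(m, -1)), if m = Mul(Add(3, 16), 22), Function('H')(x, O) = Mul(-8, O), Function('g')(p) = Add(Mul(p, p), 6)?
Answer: Rational(-8, 209) ≈ -0.038278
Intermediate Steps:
Function('g')(p) = Add(6, Pow(p, 2)) (Function('g')(p) = Add(Pow(p, 2), 6) = Add(6, Pow(p, 2)))
Function('h')(o, z) = -16 (Function('h')(o, z) = Add(Add(6, Pow(1, 2)), Mul(-1, 23)) = Add(Add(6, 1), -23) = Add(7, -23) = -16)
m = 418 (m = Mul(19, 22) = 418)
Mul(Function('h')(Function('H')(-9, 11), 89), Pow(m, -1)) = Mul(-16, Pow(418, -1)) = Mul(-16, Rational(1, 418)) = Rational(-8, 209)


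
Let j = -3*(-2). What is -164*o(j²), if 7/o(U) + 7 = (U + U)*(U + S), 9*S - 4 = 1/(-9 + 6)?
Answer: -3444/7843 ≈ -0.43912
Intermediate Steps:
j = 6
S = 11/27 (S = 4/9 + 1/(9*(-9 + 6)) = 4/9 + (⅑)/(-3) = 4/9 + (⅑)*(-⅓) = 4/9 - 1/27 = 11/27 ≈ 0.40741)
o(U) = 7/(-7 + 2*U*(11/27 + U)) (o(U) = 7/(-7 + (U + U)*(U + 11/27)) = 7/(-7 + (2*U)*(11/27 + U)) = 7/(-7 + 2*U*(11/27 + U)))
-164*o(j²) = -30996/(-189 + 22*6² + 54*(6²)²) = -30996/(-189 + 22*36 + 54*36²) = -30996/(-189 + 792 + 54*1296) = -30996/(-189 + 792 + 69984) = -30996/70587 = -164*21/7843 = -3444/7843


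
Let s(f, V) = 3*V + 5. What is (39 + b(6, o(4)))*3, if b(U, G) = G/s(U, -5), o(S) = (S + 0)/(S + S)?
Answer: 2337/20 ≈ 116.85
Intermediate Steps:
s(f, V) = 5 + 3*V
o(S) = ½ (o(S) = S/((2*S)) = S*(1/(2*S)) = ½)
b(U, G) = -G/10 (b(U, G) = G/(5 + 3*(-5)) = G/(5 - 15) = G/(-10) = G*(-⅒) = -G/10)
(39 + b(6, o(4)))*3 = (39 - ⅒*½)*3 = (39 - 1/20)*3 = (779/20)*3 = 2337/20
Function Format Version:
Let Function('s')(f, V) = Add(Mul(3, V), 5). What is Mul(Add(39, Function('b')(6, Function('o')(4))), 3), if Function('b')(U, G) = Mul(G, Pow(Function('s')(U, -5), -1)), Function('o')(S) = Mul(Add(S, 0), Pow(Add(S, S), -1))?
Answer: Rational(2337, 20) ≈ 116.85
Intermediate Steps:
Function('s')(f, V) = Add(5, Mul(3, V))
Function('o')(S) = Rational(1, 2) (Function('o')(S) = Mul(S, Pow(Mul(2, S), -1)) = Mul(S, Mul(Rational(1, 2), Pow(S, -1))) = Rational(1, 2))
Function('b')(U, G) = Mul(Rational(-1, 10), G) (Function('b')(U, G) = Mul(G, Pow(Add(5, Mul(3, -5)), -1)) = Mul(G, Pow(Add(5, -15), -1)) = Mul(G, Pow(-10, -1)) = Mul(G, Rational(-1, 10)) = Mul(Rational(-1, 10), G))
Mul(Add(39, Function('b')(6, Function('o')(4))), 3) = Mul(Add(39, Mul(Rational(-1, 10), Rational(1, 2))), 3) = Mul(Add(39, Rational(-1, 20)), 3) = Mul(Rational(779, 20), 3) = Rational(2337, 20)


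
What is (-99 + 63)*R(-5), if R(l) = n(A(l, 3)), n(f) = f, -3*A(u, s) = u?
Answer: -60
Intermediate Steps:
A(u, s) = -u/3
R(l) = -l/3
(-99 + 63)*R(-5) = (-99 + 63)*(-⅓*(-5)) = -36*5/3 = -60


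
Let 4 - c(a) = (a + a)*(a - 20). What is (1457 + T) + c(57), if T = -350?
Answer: -3107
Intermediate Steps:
c(a) = 4 - 2*a*(-20 + a) (c(a) = 4 - (a + a)*(a - 20) = 4 - 2*a*(-20 + a))
(1457 + T) + c(57) = (1457 - 350) + (4 - 2*57**2 + 40*57) = 1107 + (4 - 2*3249 + 2280) = 1107 + (4 - 6498 + 2280) = 1107 - 4214 = -3107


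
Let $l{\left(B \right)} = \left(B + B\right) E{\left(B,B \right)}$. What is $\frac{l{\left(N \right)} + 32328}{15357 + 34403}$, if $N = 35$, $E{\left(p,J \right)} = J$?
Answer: $\frac{17389}{24880} \approx 0.69891$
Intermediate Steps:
$l{\left(B \right)} = 2 B^{2}$ ($l{\left(B \right)} = \left(B + B\right) B = 2 B B = 2 B^{2}$)
$\frac{l{\left(N \right)} + 32328}{15357 + 34403} = \frac{2 \cdot 35^{2} + 32328}{15357 + 34403} = \frac{2 \cdot 1225 + 32328}{49760} = \left(2450 + 32328\right) \frac{1}{49760} = 34778 \cdot \frac{1}{49760} = \frac{17389}{24880}$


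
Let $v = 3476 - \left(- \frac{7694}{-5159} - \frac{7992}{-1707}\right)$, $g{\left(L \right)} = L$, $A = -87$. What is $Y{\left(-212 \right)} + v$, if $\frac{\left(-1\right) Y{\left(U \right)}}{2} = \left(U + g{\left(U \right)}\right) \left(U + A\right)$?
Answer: $- \frac{734108967258}{2935471} \approx -2.5008 \cdot 10^{5}$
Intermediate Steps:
$v = \frac{10185575734}{2935471}$ ($v = 3476 - \left(\left(-7694\right) \left(- \frac{1}{5159}\right) - - \frac{2664}{569}\right) = 3476 - \left(\frac{7694}{5159} + \frac{2664}{569}\right) = 3476 - \frac{18121462}{2935471} = \frac{10185575734}{2935471} \approx 3469.8$)
$Y{\left(U \right)} = - 4 U \left(-87 + U\right)$ ($Y{\left(U \right)} = - 2 \left(U + U\right) \left(U - 87\right) = - 2 \cdot 2 U \left(-87 + U\right) = - 4 U \left(-87 + U\right)$)
$Y{\left(-212 \right)} + v = 4 \left(-212\right) \left(87 - -212\right) + \frac{10185575734}{2935471} = 4 \left(-212\right) \left(87 + 212\right) + \frac{10185575734}{2935471} = 4 \left(-212\right) 299 + \frac{10185575734}{2935471} = -253552 + \frac{10185575734}{2935471} = - \frac{734108967258}{2935471}$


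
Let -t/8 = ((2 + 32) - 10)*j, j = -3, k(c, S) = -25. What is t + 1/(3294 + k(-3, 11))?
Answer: 1882945/3269 ≈ 576.00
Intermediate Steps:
t = 576 (t = -8*((2 + 32) - 10)*(-3) = -8*(34 - 10)*(-3) = -192*(-3) = -8*(-72) = 576)
t + 1/(3294 + k(-3, 11)) = 576 + 1/(3294 - 25) = 576 + 1/3269 = 1882945/3269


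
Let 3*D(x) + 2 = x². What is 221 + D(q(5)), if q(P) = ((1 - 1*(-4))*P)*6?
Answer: 23161/3 ≈ 7720.3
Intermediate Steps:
q(P) = 30*P (q(P) = ((1 + 4)*P)*6 = (5*P)*6 = 30*P)
D(x) = -⅔ + x²/3
221 + D(q(5)) = 221 + (-⅔ + (30*5)²/3) = 221 + (-⅔ + (⅓)*150²) = 221 + (-⅔ + (⅓)*22500) = 221 + (-⅔ + 7500) = 221 + 22498/3 = 23161/3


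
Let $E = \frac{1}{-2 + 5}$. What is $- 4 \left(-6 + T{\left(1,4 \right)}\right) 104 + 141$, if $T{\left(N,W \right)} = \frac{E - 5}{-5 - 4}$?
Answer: $\frac{65375}{27} \approx 2421.3$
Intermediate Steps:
$E = \frac{1}{3} \approx 0.33333$
$T{\left(N,W \right)} = \frac{14}{27}$ ($T{\left(N,W \right)} = \frac{\frac{1}{3} - 5}{-5 - 4} = - \frac{14}{3 \left(-9\right)} = \left(- \frac{14}{3}\right) \left(- \frac{1}{9}\right) = \frac{14}{27}$)
$- 4 \left(-6 + T{\left(1,4 \right)}\right) 104 + 141 = - 4 \left(-6 + \frac{14}{27}\right) 104 + 141 = \left(-4\right) \left(- \frac{148}{27}\right) 104 + 141 = \frac{592}{27} \cdot 104 + 141 = \frac{61568}{27} + 141 = \frac{65375}{27}$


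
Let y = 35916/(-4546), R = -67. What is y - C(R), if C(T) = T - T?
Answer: -17958/2273 ≈ -7.9006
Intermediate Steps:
C(T) = 0
y = -17958/2273 (y = 35916*(-1/4546) = -17958/2273 ≈ -7.9006)
y - C(R) = -17958/2273 - 1*0 = -17958/2273 + 0 = -17958/2273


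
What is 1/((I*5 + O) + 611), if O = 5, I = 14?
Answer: 1/686 ≈ 0.0014577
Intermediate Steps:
1/((I*5 + O) + 611) = 1/((14*5 + 5) + 611) = 1/((70 + 5) + 611) = 1/(75 + 611) = 1/686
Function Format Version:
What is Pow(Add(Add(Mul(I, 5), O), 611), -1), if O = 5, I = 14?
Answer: Rational(1, 686) ≈ 0.0014577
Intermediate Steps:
Pow(Add(Add(Mul(I, 5), O), 611), -1) = Pow(Add(Add(Mul(14, 5), 5), 611), -1) = Pow(Add(Add(70, 5), 611), -1) = Pow(Add(75, 611), -1) = Pow(686, -1) = Rational(1, 686)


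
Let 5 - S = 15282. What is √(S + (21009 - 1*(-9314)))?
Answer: √15046 ≈ 122.66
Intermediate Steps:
S = -15277 (S = 5 - 1*15282 = 5 - 15282 = -15277)
√(S + (21009 - 1*(-9314))) = √(-15277 + (21009 - 1*(-9314))) = √(-15277 + (21009 + 9314)) = √(-15277 + 30323) = √15046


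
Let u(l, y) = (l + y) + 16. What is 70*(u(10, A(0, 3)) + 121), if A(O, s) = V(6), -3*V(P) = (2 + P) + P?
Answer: 29890/3 ≈ 9963.3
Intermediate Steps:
V(P) = -⅔ - 2*P/3 (V(P) = -((2 + P) + P)/3 = -(2 + 2*P)/3 = -⅔ - 2*P/3)
A(O, s) = -14/3 (A(O, s) = -⅔ - ⅔*6 = -⅔ - 4 = -14/3)
u(l, y) = 16 + l + y
70*(u(10, A(0, 3)) + 121) = 70*((16 + 10 - 14/3) + 121) = 70*(64/3 + 121) = 70*(427/3) = 29890/3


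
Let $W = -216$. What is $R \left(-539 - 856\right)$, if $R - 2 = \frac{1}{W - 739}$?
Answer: $- \frac{532611}{191} \approx -2788.5$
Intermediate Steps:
$R = \frac{1909}{955}$ ($R = 2 + \frac{1}{-216 - 739} = 2 + \frac{1}{-955} = 2 - \frac{1}{955} = \frac{1909}{955} \approx 1.999$)
$R \left(-539 - 856\right) = \frac{1909 \left(-539 - 856\right)}{955} = \frac{1909}{955} \left(-1395\right) = - \frac{532611}{191}$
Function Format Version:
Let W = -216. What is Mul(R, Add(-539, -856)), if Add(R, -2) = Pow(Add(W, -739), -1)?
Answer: Rational(-532611, 191) ≈ -2788.5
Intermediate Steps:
R = Rational(1909, 955) (R = Add(2, Pow(Add(-216, -739), -1)) = Add(2, Pow(-955, -1)) = Add(2, Rational(-1, 955)) = Rational(1909, 955) ≈ 1.9990)
Mul(R, Add(-539, -856)) = Mul(Rational(1909, 955), Add(-539, -856)) = Mul(Rational(1909, 955), -1395) = Rational(-532611, 191)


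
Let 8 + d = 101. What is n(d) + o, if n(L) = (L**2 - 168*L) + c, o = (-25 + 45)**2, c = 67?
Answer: -6508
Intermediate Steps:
o = 400 (o = 20**2 = 400)
d = 93 (d = -8 + 101 = 93)
n(L) = 67 + L**2 - 168*L (n(L) = (L**2 - 168*L) + 67 = 67 + L**2 - 168*L)
n(d) + o = (67 + 93**2 - 168*93) + 400 = (67 + 8649 - 15624) + 400 = -6908 + 400 = -6508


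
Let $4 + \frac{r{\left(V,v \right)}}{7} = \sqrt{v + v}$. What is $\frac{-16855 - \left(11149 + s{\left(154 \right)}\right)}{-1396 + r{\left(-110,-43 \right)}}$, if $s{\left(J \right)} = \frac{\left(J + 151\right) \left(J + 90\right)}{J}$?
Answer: $\frac{1561784816}{78231615} + \frac{1096759 i \sqrt{86}}{11175945} \approx 19.964 + 0.91007 i$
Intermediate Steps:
$r{\left(V,v \right)} = -28 + 7 \sqrt{2} \sqrt{v}$ ($r{\left(V,v \right)} = -28 + 7 \sqrt{v + v} = -28 + 7 \sqrt{2 v} = -28 + 7 \sqrt{2} \sqrt{v}$)
$s{\left(J \right)} = \frac{\left(90 + J\right) \left(151 + J\right)}{J}$ ($s{\left(J \right)} = \frac{\left(151 + J\right) \left(90 + J\right)}{J} = \frac{\left(90 + J\right) \left(151 + J\right)}{J}$)
$\frac{-16855 - \left(11149 + s{\left(154 \right)}\right)}{-1396 + r{\left(-110,-43 \right)}} = \frac{-16855 - \left(11544 + \frac{6795}{77}\right)}{-1396 - \left(28 - 7 \sqrt{2} \sqrt{-43}\right)} = \frac{-16855 - \left(11544 + \frac{6795}{77}\right)}{-1396 - \left(28 - 7 \sqrt{2} i \sqrt{43}\right)} = \frac{-16855 - \frac{895683}{77}}{-1396 - \left(28 - 7 i \sqrt{86}\right)} = \frac{-16855 - \frac{895683}{77}}{-1424 + 7 i \sqrt{86}} = - \frac{2193518}{77 \left(-1424 + 7 i \sqrt{86}\right)}$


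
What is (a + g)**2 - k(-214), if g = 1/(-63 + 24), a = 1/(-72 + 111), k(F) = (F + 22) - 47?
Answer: 239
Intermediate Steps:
k(F) = -25 + F (k(F) = (22 + F) - 47 = -25 + F)
a = 1/39 ≈ 0.025641
g = -1/39 (g = 1/(-39) = -1/39 ≈ -0.025641)
(a + g)**2 - k(-214) = (1/39 - 1/39)**2 - (-25 - 214) = 0**2 - 1*(-239) = 0 + 239 = 239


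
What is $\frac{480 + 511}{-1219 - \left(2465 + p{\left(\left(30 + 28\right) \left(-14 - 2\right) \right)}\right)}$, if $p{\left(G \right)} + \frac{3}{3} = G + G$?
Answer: $- \frac{991}{1827} \approx -0.54242$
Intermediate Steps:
$p{\left(G \right)} = -1 + 2 G$ ($p{\left(G \right)} = -1 + \left(G + G\right) = -1 + 2 G$)
$\frac{480 + 511}{-1219 - \left(2465 + p{\left(\left(30 + 28\right) \left(-14 - 2\right) \right)}\right)} = \frac{480 + 511}{-1219 - \left(2464 + 2 \left(30 + 28\right) \left(-14 - 2\right)\right)} = \frac{1}{-1219 - \left(2464 + 2 \cdot 58 \left(-16\right)\right)} 991 = \frac{1}{-1219 - \left(2464 - 1856\right)} 991 = \frac{1}{-1219 - 608} \cdot 991 = \frac{1}{-1827} \cdot 991 = \left(- \frac{1}{1827}\right) 991 = - \frac{991}{1827}$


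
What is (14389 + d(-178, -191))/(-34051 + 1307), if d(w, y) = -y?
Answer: -3645/8186 ≈ -0.44527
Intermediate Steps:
(14389 + d(-178, -191))/(-34051 + 1307) = (14389 - 1*(-191))/(-34051 + 1307) = (14389 + 191)/(-32744) = 14580*(-1/32744) = -3645/8186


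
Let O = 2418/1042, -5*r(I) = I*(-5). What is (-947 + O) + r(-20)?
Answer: -502598/521 ≈ -964.68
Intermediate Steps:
r(I) = I (r(I) = -I*(-5)/5 = -(-1)*I = I)
O = 1209/521 (O = 2418*(1/1042) = 1209/521 ≈ 2.3205)
(-947 + O) + r(-20) = (-947 + 1209/521) - 20 = -492178/521 - 20 = -502598/521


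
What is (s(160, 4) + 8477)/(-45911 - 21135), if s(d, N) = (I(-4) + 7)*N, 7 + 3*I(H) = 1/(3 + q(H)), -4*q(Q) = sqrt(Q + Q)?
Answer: -484277/3821622 - 2*I*sqrt(2)/1910811 ≈ -0.12672 - 1.4802e-6*I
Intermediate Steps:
q(Q) = -sqrt(2)*sqrt(Q)/4 (q(Q) = -sqrt(Q + Q)/4 = -sqrt(2)*sqrt(Q)/4)
I(H) = -7/3 + 1/(3*(3 - sqrt(2)*sqrt(H)/4))
s(d, N) = N*(7 + (80 - 14*I*sqrt(2))/(3*(-12 + 2*I*sqrt(2)))) (s(d, N) = ((80 - 7*sqrt(2)*sqrt(-4))/(3*(-12 + sqrt(2)*sqrt(-4))) + 7)*N = ((80 - 7*sqrt(2)*2*I)/(3*(-12 + sqrt(2)*(2*I))) + 7)*N = ((80 - 14*I*sqrt(2))/(3*(-12 + 2*I*sqrt(2))) + 7)*N = (7 + (80 - 14*I*sqrt(2))/(3*(-12 + 2*I*sqrt(2))))*N = N*(7 + (80 - 14*I*sqrt(2))/(3*(-12 + 2*I*sqrt(2)))))
(s(160, 4) + 8477)/(-45911 - 21135) = (((272/57)*4 + (1/57)*I*4*sqrt(2)) + 8477)/(-45911 - 21135) = ((1088/57 + 4*I*sqrt(2)/57) + 8477)/(-67046) = (484277/57 + 4*I*sqrt(2)/57)*(-1/67046) = -484277/3821622 - 2*I*sqrt(2)/1910811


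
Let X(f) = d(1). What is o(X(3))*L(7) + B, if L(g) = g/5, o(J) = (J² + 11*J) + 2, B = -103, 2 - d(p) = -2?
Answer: -81/5 ≈ -16.200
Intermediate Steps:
d(p) = 4 (d(p) = 2 - 1*(-2) = 2 + 2 = 4)
X(f) = 4
o(J) = 2 + J² + 11*J
L(g) = g/5 (L(g) = g*(⅕) = g/5)
o(X(3))*L(7) + B = (2 + 4² + 11*4)*((⅕)*7) - 103 = (2 + 16 + 44)*(7/5) - 103 = 62*(7/5) - 103 = 434/5 - 103 = -81/5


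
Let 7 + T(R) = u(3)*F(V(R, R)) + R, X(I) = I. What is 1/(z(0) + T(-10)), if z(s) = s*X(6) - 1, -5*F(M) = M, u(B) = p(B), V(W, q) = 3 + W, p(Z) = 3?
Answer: -5/69 ≈ -0.072464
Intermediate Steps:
u(B) = 3
F(M) = -M/5
z(s) = -1 + 6*s (z(s) = s*6 - 1 = 6*s - 1 = -1 + 6*s)
T(R) = -44/5 + 2*R/5 (T(R) = -7 + (3*(-(3 + R)/5) + R) = -7 + (3*(-3/5 - R/5) + R) = -7 + ((-9/5 - 3*R/5) + R) = -7 + (-9/5 + 2*R/5) = -44/5 + 2*R/5)
1/(z(0) + T(-10)) = 1/((-1 + 6*0) + (-44/5 + (2/5)*(-10))) = 1/((-1 + 0) + (-44/5 - 4)) = 1/(-1 - 64/5) = 1/(-69/5) = -5/69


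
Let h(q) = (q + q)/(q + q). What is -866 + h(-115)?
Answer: -865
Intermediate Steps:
h(q) = 1 (h(q) = (2*q)/((2*q)) = (2*q)*(1/(2*q)) = 1)
-866 + h(-115) = -866 + 1 = -865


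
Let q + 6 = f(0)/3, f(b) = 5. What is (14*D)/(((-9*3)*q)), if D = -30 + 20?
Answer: -140/117 ≈ -1.1966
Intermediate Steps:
D = -10
q = -13/3 (q = -6 + 5/3 = -13/3 ≈ -4.3333)
(14*D)/(((-9*3)*q)) = (14*(-10))/((-9*3*(-13/3))) = -140/((-27*(-13/3))) = -140/117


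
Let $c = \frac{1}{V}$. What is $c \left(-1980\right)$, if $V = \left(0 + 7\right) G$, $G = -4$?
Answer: $\frac{495}{7} \approx 70.714$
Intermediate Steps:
$V = -28$ ($V = \left(0 + 7\right) \left(-4\right) = 7 \left(-4\right) = -28$)
$c = - \frac{1}{28}$ ($c = \frac{1}{-28} = - \frac{1}{28} \approx -0.035714$)
$c \left(-1980\right) = \left(- \frac{1}{28}\right) \left(-1980\right) = \frac{495}{7}$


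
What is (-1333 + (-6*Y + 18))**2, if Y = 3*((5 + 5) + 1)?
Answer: 2289169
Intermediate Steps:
Y = 33 (Y = 3*(10 + 1) = 3*11 = 33)
(-1333 + (-6*Y + 18))**2 = (-1333 + (-6*33 + 18))**2 = (-1333 + (-198 + 18))**2 = (-1333 - 180)**2 = (-1513)**2 = 2289169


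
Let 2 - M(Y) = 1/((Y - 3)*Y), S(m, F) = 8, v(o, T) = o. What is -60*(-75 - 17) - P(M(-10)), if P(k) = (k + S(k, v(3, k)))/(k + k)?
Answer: 2858061/518 ≈ 5517.5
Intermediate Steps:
M(Y) = 2 - 1/(Y*(-3 + Y)) (M(Y) = 2 - 1/((Y - 3)*Y) = 2 - 1/((-3 + Y)*Y) = 2 - 1/(Y*(-3 + Y)))
P(k) = (8 + k)/(2*k) (P(k) = (k + 8)/(k + k) = (8 + k)/((2*k)) = (8 + k)*(1/(2*k)) = (8 + k)/(2*k))
-60*(-75 - 17) - P(M(-10)) = -60*(-75 - 17) - (8 + (-1 - 6*(-10) + 2*(-10)²)/((-10)*(-3 - 10)))/(2*((-1 - 6*(-10) + 2*(-10)²)/((-10)*(-3 - 10)))) = -60*(-92) - (8 - ⅒*(-1 + 60 + 2*100)/(-13))/(2*((-⅒*(-1 + 60 + 2*100)/(-13)))) = 5520 - (8 - ⅒*(-1/13)*(-1 + 60 + 200))/(2*((-⅒*(-1/13)*(-1 + 60 + 200)))) = 5520 - (8 - ⅒*(-1/13)*259)/(2*((-⅒*(-1/13)*259))) = 5520 - (8 + 259/130)/(2*259/130) = 5520 - 130*1299/(2*259*130) = 5520 - 1*1299/518 = 5520 - 1299/518 = 2858061/518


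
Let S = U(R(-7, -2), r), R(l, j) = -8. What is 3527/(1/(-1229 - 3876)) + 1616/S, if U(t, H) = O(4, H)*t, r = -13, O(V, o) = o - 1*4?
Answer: -306090493/17 ≈ -1.8005e+7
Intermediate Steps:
O(V, o) = -4 + o (O(V, o) = o - 4 = -4 + o)
U(t, H) = t*(-4 + H) (U(t, H) = (-4 + H)*t = t*(-4 + H))
S = 136 (S = -8*(-4 - 13) = -8*(-17) = 136)
3527/(1/(-1229 - 3876)) + 1616/S = 3527/(1/(-1229 - 3876)) + 1616/136 = 3527/(1/(-5105)) + 1616*(1/136) = 3527/(-1/5105) + 202/17 = 3527*(-5105) + 202/17 = -18005335 + 202/17 = -306090493/17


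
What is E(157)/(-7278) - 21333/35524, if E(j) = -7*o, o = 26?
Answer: -74398103/129271836 ≈ -0.57552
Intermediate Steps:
E(j) = -182 (E(j) = -7*26 = -182)
E(157)/(-7278) - 21333/35524 = -182/(-7278) - 21333/35524 = -182*(-1/7278) - 21333*1/35524 = 91/3639 - 21333/35524 = -74398103/129271836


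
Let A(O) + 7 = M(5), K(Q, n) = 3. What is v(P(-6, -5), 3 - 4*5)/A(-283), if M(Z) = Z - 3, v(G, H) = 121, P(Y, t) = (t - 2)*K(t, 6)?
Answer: -121/5 ≈ -24.200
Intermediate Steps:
P(Y, t) = -6 + 3*t (P(Y, t) = (t - 2)*3 = (-2 + t)*3 = -6 + 3*t)
M(Z) = -3 + Z
A(O) = -5 (A(O) = -7 + (-3 + 5) = -7 + 2 = -5)
v(P(-6, -5), 3 - 4*5)/A(-283) = 121/(-5) = 121*(-⅕) = -121/5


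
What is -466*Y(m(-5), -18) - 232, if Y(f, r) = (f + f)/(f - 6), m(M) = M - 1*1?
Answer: -698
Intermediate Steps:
m(M) = -1 + M (m(M) = M - 1 = -1 + M)
Y(f, r) = 2*f/(-6 + f) (Y(f, r) = (2*f)/(-6 + f) = 2*f/(-6 + f))
-466*Y(m(-5), -18) - 232 = -932*(-1 - 5)/(-6 + (-1 - 5)) - 232 = -932*(-6)/(-6 - 6) - 232 = -932*(-6)/(-12) - 232 = -932*(-6)*(-1)/12 - 232 = -466*1 - 232 = -466 - 232 = -698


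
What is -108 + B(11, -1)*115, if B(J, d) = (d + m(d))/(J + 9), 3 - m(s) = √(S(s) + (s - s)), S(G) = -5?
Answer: -193/2 - 23*I*√5/4 ≈ -96.5 - 12.857*I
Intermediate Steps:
m(s) = 3 - I*√5 (m(s) = 3 - √(-5 + (s - s)) = 3 - √(-5 + 0) = 3 - √(-5) = 3 - I*√5)
B(J, d) = (3 + d - I*√5)/(9 + J) (B(J, d) = (d + (3 - I*√5))/(J + 9) = (3 + d - I*√5)/(9 + J))
-108 + B(11, -1)*115 = -108 + ((3 - 1 - I*√5)/(9 + 11))*115 = -108 + ((2 - I*√5)/20)*115 = -108 + (⅒ - I*√5/20)*115 = -108 + (23/2 - 23*I*√5/4) = -193/2 - 23*I*√5/4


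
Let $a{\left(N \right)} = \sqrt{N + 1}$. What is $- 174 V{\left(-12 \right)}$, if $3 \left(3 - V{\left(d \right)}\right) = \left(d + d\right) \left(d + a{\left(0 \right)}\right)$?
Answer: $14790$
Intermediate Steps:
$a{\left(N \right)} = \sqrt{1 + N}$
$V{\left(d \right)} = 3 - \frac{2 d \left(1 + d\right)}{3}$ ($V{\left(d \right)} = 3 - \frac{\left(d + d\right) \left(d + \sqrt{1 + 0}\right)}{3} = 3 - \frac{2 d \left(d + \sqrt{1}\right)}{3} = 3 - \frac{2 d \left(d + 1\right)}{3} = 3 - \frac{2 d \left(1 + d\right)}{3}$)
$- 174 V{\left(-12 \right)} = - 174 \left(3 - -8 - \frac{2 \left(-12\right)^{2}}{3}\right) = - 174 \left(3 + 8 - 96\right) = \left(-174\right) \left(-85\right) = 14790$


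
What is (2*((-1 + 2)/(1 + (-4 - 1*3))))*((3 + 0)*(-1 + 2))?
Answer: -1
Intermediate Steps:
(2*((-1 + 2)/(1 + (-4 - 1*3))))*((3 + 0)*(-1 + 2)) = (2*(1/(1 + (-4 - 3))))*(3*1) = (2*(1/(1 - 7)))*3 = (2*(1/(-6)))*3 = (2*(1*(-⅙)))*3 = (2*(-⅙))*3 = -⅓*3 = -1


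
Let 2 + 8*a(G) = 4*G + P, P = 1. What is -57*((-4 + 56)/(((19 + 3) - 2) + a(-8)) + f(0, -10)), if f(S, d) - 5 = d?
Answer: 12483/127 ≈ 98.291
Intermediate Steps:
f(S, d) = 5 + d
a(G) = -⅛ + G/2 (a(G) = -¼ + (4*G + 1)/8 = -¼ + (1 + 4*G)/8 = -¼ + (⅛ + G/2) = -⅛ + G/2)
-57*((-4 + 56)/(((19 + 3) - 2) + a(-8)) + f(0, -10)) = -57*((-4 + 56)/(((19 + 3) - 2) + (-⅛ + (½)*(-8))) + (5 - 10)) = -57*(52/((22 - 2) + (-⅛ - 4)) - 5) = -57*(52/(20 - 33/8) - 5) = -57*(52/(127/8) - 5) = -57*(52*(8/127) - 5) = -57*(416/127 - 5) = -57*(-219/127) = 12483/127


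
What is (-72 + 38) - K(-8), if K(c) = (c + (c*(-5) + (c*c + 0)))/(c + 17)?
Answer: -134/3 ≈ -44.667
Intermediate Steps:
K(c) = (c² - 4*c)/(17 + c) (K(c) = (c + (-5*c + (c² + 0)))/(17 + c) = (c + (-5*c + c²))/(17 + c) = (c + (c² - 5*c))/(17 + c) = (c² - 4*c)/(17 + c))
(-72 + 38) - K(-8) = (-72 + 38) - (-8)*(-4 - 8)/(17 - 8) = -34 - (-8)*(-12)/9 = -34 - 1*32/3 = -34 - 32/3 = -134/3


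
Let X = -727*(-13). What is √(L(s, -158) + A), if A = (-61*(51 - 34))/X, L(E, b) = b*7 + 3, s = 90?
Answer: I*√98531305990/9451 ≈ 33.213*I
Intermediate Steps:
L(E, b) = 3 + 7*b (L(E, b) = 7*b + 3 = 3 + 7*b)
X = 9451
A = -1037/9451 (A = -61*(51 - 34)/9451 = -61*17*(1/9451) = -1037*1/9451 = -1037/9451 ≈ -0.10972)
√(L(s, -158) + A) = √((3 + 7*(-158)) - 1037/9451) = √((3 - 1106) - 1037/9451) = √(-1103 - 1037/9451) = √(-10425490/9451) = I*√98531305990/9451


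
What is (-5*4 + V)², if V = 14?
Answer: 36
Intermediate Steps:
(-5*4 + V)² = (-5*4 + 14)² = (-20 + 14)² = (-6)² = 36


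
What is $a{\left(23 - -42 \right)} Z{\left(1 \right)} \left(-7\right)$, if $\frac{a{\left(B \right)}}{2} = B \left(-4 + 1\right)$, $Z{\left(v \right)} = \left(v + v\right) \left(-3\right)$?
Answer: $-16380$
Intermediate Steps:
$Z{\left(v \right)} = - 6 v$ ($Z{\left(v \right)} = 2 v \left(-3\right) = - 6 v$)
$a{\left(B \right)} = - 6 B$ ($a{\left(B \right)} = 2 B \left(-4 + 1\right) = 2 B \left(-3\right) = 2 \left(- 3 B\right) = - 6 B$)
$a{\left(23 - -42 \right)} Z{\left(1 \right)} \left(-7\right) = - 6 \left(23 - -42\right) \left(-6\right) 1 \left(-7\right) = - 6 \left(23 + 42\right) \left(\left(-6\right) \left(-7\right)\right) = \left(-6\right) 65 \cdot 42 = \left(-390\right) 42 = -16380$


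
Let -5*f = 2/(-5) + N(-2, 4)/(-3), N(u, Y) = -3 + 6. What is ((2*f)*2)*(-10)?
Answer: -56/5 ≈ -11.200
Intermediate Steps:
N(u, Y) = 3
f = 7/25 (f = -(2/(-5) + 3/(-3))/5 = -(2*(-1/5) + 3*(-1/3))/5 = -(-2/5 - 1)/5 = -1/5*(-7/5) = 7/25 ≈ 0.28000)
((2*f)*2)*(-10) = ((2*(7/25))*2)*(-10) = ((14/25)*2)*(-10) = (28/25)*(-10) = -56/5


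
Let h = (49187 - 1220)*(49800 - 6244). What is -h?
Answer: -2089250652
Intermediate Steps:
h = 2089250652 (h = 47967*43556 = 2089250652)
-h = -1*2089250652 = -2089250652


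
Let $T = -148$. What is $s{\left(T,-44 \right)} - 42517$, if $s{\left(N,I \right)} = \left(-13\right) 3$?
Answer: $-42556$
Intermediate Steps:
$s{\left(N,I \right)} = -39$
$s{\left(T,-44 \right)} - 42517 = -39 - 42517 = -42556$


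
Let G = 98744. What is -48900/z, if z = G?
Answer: -12225/24686 ≈ -0.49522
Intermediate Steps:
z = 98744
-48900/z = -48900/98744 = -48900*1/98744 = -12225/24686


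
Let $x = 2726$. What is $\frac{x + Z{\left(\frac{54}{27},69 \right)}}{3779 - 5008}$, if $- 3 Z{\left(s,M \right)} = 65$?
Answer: $- \frac{8113}{3687} \approx -2.2004$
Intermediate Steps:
$Z{\left(s,M \right)} = - \frac{65}{3}$ ($Z{\left(s,M \right)} = \left(- \frac{1}{3}\right) 65 = - \frac{65}{3}$)
$\frac{x + Z{\left(\frac{54}{27},69 \right)}}{3779 - 5008} = \frac{2726 - \frac{65}{3}}{3779 - 5008} = \frac{8113}{3 \left(-1229\right)} = \frac{8113}{3} \left(- \frac{1}{1229}\right) = - \frac{8113}{3687}$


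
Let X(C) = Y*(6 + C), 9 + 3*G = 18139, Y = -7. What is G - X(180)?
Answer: 22036/3 ≈ 7345.3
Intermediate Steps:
G = 18130/3 (G = -3 + (⅓)*18139 = -3 + 18139/3 = 18130/3 ≈ 6043.3)
X(C) = -42 - 7*C (X(C) = -7*(6 + C) = -42 - 7*C)
G - X(180) = 18130/3 - (-42 - 7*180) = 18130/3 - (-42 - 1260) = 18130/3 - 1*(-1302) = 18130/3 + 1302 = 22036/3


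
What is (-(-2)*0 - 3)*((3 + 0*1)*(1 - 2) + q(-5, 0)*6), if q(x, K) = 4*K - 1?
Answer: 27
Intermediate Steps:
q(x, K) = -1 + 4*K
(-(-2)*0 - 3)*((3 + 0*1)*(1 - 2) + q(-5, 0)*6) = (-(-2)*0 - 3)*((3 + 0*1)*(1 - 2) + (-1 + 4*0)*6) = (-1*0 - 3)*((3 + 0)*(-1) + (-1 + 0)*6) = (0 - 3)*(3*(-1) - 1*6) = -3*(-3 - 6) = -3*(-9) = 27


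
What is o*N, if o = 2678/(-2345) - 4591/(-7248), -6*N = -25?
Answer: -43221245/20395872 ≈ -2.1191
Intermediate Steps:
N = 25/6 (N = -⅙*(-25) = 25/6 ≈ 4.1667)
o = -8644249/16996560 (o = 2678*(-1/2345) - 4591*(-1/7248) = -2678/2345 + 4591/7248 = -8644249/16996560 ≈ -0.50859)
o*N = -8644249/16996560*25/6 = -43221245/20395872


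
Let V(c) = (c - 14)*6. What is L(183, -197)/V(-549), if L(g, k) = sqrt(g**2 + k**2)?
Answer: -sqrt(72298)/3378 ≈ -0.079598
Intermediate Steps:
V(c) = -84 + 6*c (V(c) = (-14 + c)*6 = -84 + 6*c)
L(183, -197)/V(-549) = sqrt(183**2 + (-197)**2)/(-84 + 6*(-549)) = sqrt(33489 + 38809)/(-84 - 3294) = sqrt(72298)/(-3378) = sqrt(72298)*(-1/3378) = -sqrt(72298)/3378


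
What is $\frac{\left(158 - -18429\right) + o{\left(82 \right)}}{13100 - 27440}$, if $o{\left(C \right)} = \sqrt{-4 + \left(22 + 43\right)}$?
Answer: $- \frac{18587}{14340} - \frac{\sqrt{61}}{14340} \approx -1.2967$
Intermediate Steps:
$o{\left(C \right)} = \sqrt{61}$ ($o{\left(C \right)} = \sqrt{-4 + 65} = \sqrt{61}$)
$\frac{\left(158 - -18429\right) + o{\left(82 \right)}}{13100 - 27440} = \frac{\left(158 - -18429\right) + \sqrt{61}}{13100 - 27440} = \frac{\left(158 + 18429\right) + \sqrt{61}}{-14340} = \left(18587 + \sqrt{61}\right) \left(- \frac{1}{14340}\right) = - \frac{18587}{14340} - \frac{\sqrt{61}}{14340}$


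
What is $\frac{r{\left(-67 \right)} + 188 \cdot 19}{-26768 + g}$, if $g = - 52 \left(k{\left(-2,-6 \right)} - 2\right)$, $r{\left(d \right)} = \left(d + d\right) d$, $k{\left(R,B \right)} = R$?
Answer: $- \frac{1255}{2656} \approx -0.47252$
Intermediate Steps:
$r{\left(d \right)} = 2 d^{2}$ ($r{\left(d \right)} = 2 d d = 2 d^{2}$)
$g = 208$ ($g = - 52 \left(-2 - 2\right) = \left(-52\right) \left(-4\right) = 208$)
$\frac{r{\left(-67 \right)} + 188 \cdot 19}{-26768 + g} = \frac{2 \left(-67\right)^{2} + 188 \cdot 19}{-26768 + 208} = \frac{2 \cdot 4489 + 3572}{-26560} = \left(8978 + 3572\right) \left(- \frac{1}{26560}\right) = 12550 \left(- \frac{1}{26560}\right) = - \frac{1255}{2656}$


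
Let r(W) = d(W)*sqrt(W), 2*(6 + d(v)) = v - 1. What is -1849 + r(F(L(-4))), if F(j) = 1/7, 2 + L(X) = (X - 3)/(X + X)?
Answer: -1849 - 45*sqrt(7)/49 ≈ -1851.4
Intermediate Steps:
d(v) = -13/2 + v/2 (d(v) = -6 + (v - 1)/2 = -6 + (-1 + v)/2 = -6 + (-1/2 + v/2) = -13/2 + v/2)
L(X) = -2 + (-3 + X)/(2*X) (L(X) = -2 + (X - 3)/(X + X) = -2 + (-3 + X)/((2*X)) = -2 + (-3 + X)*(1/(2*X)) = -2 + (-3 + X)/(2*X))
F(j) = 1/7
r(W) = sqrt(W)*(-13/2 + W/2) (r(W) = (-13/2 + W/2)*sqrt(W) = sqrt(W)*(-13/2 + W/2))
-1849 + r(F(L(-4))) = -1849 + sqrt(1/7)*(-13 + 1/7)/2 = -1849 + (1/2)*(sqrt(7)/7)*(-90/7) = -1849 - 45*sqrt(7)/49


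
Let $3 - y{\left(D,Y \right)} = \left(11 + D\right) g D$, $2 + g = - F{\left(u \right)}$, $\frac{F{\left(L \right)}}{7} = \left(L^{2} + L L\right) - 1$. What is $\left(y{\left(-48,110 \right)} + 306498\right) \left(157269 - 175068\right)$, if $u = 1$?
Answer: $-5739910515$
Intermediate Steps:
$F{\left(L \right)} = -7 + 14 L^{2}$ ($F{\left(L \right)} = 7 \left(\left(L^{2} + L L\right) - 1\right) = 7 \left(\left(L^{2} + L^{2}\right) - 1\right) = 7 \left(2 L^{2} - 1\right) = 7 \left(-1 + 2 L^{2}\right) = -7 + 14 L^{2}$)
$g = -9$ ($g = -2 - \left(-7 + 14 \cdot 1^{2}\right) = -2 - \left(-7 + 14 \cdot 1\right) = -2 - \left(-7 + 14\right) = -2 - 7 = -9$)
$y{\left(D,Y \right)} = 3 - D \left(-99 - 9 D\right)$ ($y{\left(D,Y \right)} = 3 - \left(11 + D\right) \left(-9\right) D = 3 - \left(-99 - 9 D\right) D = 3 - D \left(-99 - 9 D\right)$)
$\left(y{\left(-48,110 \right)} + 306498\right) \left(157269 - 175068\right) = \left(\left(3 + 9 \left(-48\right)^{2} + 99 \left(-48\right)\right) + 306498\right) \left(157269 - 175068\right) = \left(\left(3 + 9 \cdot 2304 - 4752\right) + 306498\right) \left(-17799\right) = \left(\left(3 + 20736 - 4752\right) + 306498\right) \left(-17799\right) = \left(15987 + 306498\right) \left(-17799\right) = 322485 \left(-17799\right) = -5739910515$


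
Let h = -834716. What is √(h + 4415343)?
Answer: √3580627 ≈ 1892.3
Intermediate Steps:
√(h + 4415343) = √(-834716 + 4415343) = √3580627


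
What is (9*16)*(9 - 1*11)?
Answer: -288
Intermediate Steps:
(9*16)*(9 - 1*11) = 144*(9 - 11) = 144*(-2) = -288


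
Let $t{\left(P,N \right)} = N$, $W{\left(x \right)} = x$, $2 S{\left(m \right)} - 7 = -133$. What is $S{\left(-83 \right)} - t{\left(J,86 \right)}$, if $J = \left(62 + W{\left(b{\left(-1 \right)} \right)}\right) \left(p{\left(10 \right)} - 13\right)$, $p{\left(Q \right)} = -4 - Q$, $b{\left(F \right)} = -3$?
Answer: $-149$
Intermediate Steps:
$S{\left(m \right)} = -63$ ($S{\left(m \right)} = \frac{7}{2} + \frac{1}{2} \left(-133\right) = \frac{7}{2} - \frac{133}{2} = -63$)
$J = -1593$ ($J = \left(62 - 3\right) \left(\left(-4 - 10\right) - 13\right) = 59 \left(\left(-4 - 10\right) - 13\right) = 59 \left(-14 - 13\right) = 59 \left(-27\right) = -1593$)
$S{\left(-83 \right)} - t{\left(J,86 \right)} = -63 - 86 = -149$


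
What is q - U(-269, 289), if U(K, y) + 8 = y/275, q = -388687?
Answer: -106887014/275 ≈ -3.8868e+5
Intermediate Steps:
U(K, y) = -8 + y/275
q - U(-269, 289) = -388687 - (-8 + (1/275)*289) = -388687 - (-8 + 289/275) = -388687 - 1*(-1911/275) = -388687 + 1911/275 = -106887014/275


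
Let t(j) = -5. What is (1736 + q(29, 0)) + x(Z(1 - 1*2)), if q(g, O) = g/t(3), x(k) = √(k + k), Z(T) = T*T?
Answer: 8651/5 + √2 ≈ 1731.6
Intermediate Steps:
Z(T) = T²
x(k) = √2*√k (x(k) = √(2*k) = √2*√k)
q(g, O) = -g/5 (q(g, O) = g/(-5) = g*(-⅕) = -g/5)
(1736 + q(29, 0)) + x(Z(1 - 1*2)) = (1736 - ⅕*29) + √2*√((1 - 1*2)²) = (1736 - 29/5) + √2*√((1 - 2)²) = 8651/5 + √2*√((-1)²) = 8651/5 + √2*√1 = 8651/5 + √2*1 = 8651/5 + √2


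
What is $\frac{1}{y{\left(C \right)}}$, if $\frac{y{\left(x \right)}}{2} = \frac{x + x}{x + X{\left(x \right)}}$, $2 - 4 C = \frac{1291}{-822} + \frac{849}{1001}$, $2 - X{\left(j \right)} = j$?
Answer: $\frac{1645644}{2240057} \approx 0.73464$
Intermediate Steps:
$X{\left(j \right)} = 2 - j$
$C = \frac{2240057}{3291288}$ ($C = \frac{1}{2} - \frac{\frac{1291}{-822} + \frac{849}{1001}}{4} = \frac{1}{2} - \frac{1291 \left(- \frac{1}{822}\right) + 849 \cdot \frac{1}{1001}}{4} = \frac{1}{2} - \frac{- \frac{1291}{822} + \frac{849}{1001}}{4} = \frac{1}{2} - - \frac{594413}{3291288} = \frac{1}{2} + \frac{594413}{3291288} = \frac{2240057}{3291288} \approx 0.6806$)
$y{\left(x \right)} = 2 x$ ($y{\left(x \right)} = 2 \frac{x + x}{x - \left(-2 + x\right)} = 2 \frac{2 x}{2} = 2 \cdot 2 x \frac{1}{2} = 2 x$)
$\frac{1}{y{\left(C \right)}} = \frac{1}{2 \cdot \frac{2240057}{3291288}} = \frac{1}{\frac{2240057}{1645644}} = \frac{1645644}{2240057}$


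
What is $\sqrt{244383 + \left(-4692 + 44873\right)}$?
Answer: $2 \sqrt{71141} \approx 533.45$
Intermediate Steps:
$\sqrt{244383 + \left(-4692 + 44873\right)} = \sqrt{244383 + 40181} = \sqrt{284564} = 2 \sqrt{71141}$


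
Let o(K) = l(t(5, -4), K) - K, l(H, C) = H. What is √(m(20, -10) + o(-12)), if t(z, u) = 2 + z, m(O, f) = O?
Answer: √39 ≈ 6.2450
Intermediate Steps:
o(K) = 7 - K (o(K) = (2 + 5) - K = 7 - K)
√(m(20, -10) + o(-12)) = √(20 + (7 - 1*(-12))) = √(20 + (7 + 12)) = √(20 + 19) = √39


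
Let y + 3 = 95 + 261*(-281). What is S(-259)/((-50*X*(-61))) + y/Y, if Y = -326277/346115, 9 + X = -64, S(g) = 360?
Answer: 80639304185329/1037793915 ≈ 77703.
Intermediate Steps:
y = -73249 (y = -3 + (95 + 261*(-281)) = -3 + (95 - 73341) = -3 - 73246 = -73249)
X = -73 (X = -9 - 64 = -73)
Y = -46611/49445 (Y = -326277*1/346115 = -46611/49445 ≈ -0.94268)
S(-259)/((-50*X*(-61))) + y/Y = 360/((-50*(-73)*(-61))) - 73249/(-46611/49445) = 360/((3650*(-61))) - 73249*(-49445/46611) = 360/(-222650) + 3621796805/46611 = 360*(-1/222650) + 3621796805/46611 = -36/22265 + 3621796805/46611 = 80639304185329/1037793915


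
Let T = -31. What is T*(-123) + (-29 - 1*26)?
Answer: 3758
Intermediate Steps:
T*(-123) + (-29 - 1*26) = -31*(-123) + (-29 - 1*26) = 3813 + (-29 - 26) = 3813 - 55 = 3758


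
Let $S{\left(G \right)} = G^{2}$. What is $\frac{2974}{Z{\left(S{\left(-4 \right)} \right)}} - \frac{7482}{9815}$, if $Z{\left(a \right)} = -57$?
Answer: $- \frac{29616284}{559455} \approx -52.938$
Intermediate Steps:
$\frac{2974}{Z{\left(S{\left(-4 \right)} \right)}} - \frac{7482}{9815} = \frac{2974}{-57} - \frac{7482}{9815} = 2974 \left(- \frac{1}{57}\right) - \frac{7482}{9815} = - \frac{2974}{57} - \frac{7482}{9815} = - \frac{29616284}{559455}$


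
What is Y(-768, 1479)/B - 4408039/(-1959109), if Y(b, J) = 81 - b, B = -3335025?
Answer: 4899752327478/2177892497575 ≈ 2.2498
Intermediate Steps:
Y(-768, 1479)/B - 4408039/(-1959109) = (81 - 1*(-768))/(-3335025) - 4408039/(-1959109) = (81 + 768)*(-1/3335025) - 4408039*(-1/1959109) = 849*(-1/3335025) + 4408039/1959109 = -283/1111675 + 4408039/1959109 = 4899752327478/2177892497575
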